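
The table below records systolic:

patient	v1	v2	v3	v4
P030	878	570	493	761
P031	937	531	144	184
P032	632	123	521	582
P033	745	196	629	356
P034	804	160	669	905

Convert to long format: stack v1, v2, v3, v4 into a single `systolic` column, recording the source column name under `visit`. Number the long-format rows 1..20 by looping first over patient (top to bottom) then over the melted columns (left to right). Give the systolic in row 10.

20 rows total (5 × 4). Row 10: index ⌊(10-1)/4⌋ = 2 into patient → P032; (10-1) mod 4 = 1 into the melted columns → v2.
So row 10 is (P032, v2, 123); systolic = 123.

123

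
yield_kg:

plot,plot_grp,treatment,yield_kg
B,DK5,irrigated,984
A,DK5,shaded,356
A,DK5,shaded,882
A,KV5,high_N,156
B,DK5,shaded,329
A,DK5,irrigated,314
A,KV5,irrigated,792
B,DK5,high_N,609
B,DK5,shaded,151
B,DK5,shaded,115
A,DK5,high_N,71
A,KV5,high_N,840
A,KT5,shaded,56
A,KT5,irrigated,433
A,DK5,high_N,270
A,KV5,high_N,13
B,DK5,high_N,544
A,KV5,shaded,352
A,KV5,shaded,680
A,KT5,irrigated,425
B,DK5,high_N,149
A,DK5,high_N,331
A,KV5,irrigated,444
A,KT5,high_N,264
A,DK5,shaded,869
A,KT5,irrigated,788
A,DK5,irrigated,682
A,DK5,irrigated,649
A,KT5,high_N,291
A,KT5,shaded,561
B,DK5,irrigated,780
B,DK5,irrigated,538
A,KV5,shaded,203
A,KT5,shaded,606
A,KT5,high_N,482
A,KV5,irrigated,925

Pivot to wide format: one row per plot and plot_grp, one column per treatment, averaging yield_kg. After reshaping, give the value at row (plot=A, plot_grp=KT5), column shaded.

Rows with plot=A, plot_grp=KT5 and treatment=shaded: yield_kg values are 56, 561, 606.
(56 + 561 + 606) / 3 = 407.67.

407.67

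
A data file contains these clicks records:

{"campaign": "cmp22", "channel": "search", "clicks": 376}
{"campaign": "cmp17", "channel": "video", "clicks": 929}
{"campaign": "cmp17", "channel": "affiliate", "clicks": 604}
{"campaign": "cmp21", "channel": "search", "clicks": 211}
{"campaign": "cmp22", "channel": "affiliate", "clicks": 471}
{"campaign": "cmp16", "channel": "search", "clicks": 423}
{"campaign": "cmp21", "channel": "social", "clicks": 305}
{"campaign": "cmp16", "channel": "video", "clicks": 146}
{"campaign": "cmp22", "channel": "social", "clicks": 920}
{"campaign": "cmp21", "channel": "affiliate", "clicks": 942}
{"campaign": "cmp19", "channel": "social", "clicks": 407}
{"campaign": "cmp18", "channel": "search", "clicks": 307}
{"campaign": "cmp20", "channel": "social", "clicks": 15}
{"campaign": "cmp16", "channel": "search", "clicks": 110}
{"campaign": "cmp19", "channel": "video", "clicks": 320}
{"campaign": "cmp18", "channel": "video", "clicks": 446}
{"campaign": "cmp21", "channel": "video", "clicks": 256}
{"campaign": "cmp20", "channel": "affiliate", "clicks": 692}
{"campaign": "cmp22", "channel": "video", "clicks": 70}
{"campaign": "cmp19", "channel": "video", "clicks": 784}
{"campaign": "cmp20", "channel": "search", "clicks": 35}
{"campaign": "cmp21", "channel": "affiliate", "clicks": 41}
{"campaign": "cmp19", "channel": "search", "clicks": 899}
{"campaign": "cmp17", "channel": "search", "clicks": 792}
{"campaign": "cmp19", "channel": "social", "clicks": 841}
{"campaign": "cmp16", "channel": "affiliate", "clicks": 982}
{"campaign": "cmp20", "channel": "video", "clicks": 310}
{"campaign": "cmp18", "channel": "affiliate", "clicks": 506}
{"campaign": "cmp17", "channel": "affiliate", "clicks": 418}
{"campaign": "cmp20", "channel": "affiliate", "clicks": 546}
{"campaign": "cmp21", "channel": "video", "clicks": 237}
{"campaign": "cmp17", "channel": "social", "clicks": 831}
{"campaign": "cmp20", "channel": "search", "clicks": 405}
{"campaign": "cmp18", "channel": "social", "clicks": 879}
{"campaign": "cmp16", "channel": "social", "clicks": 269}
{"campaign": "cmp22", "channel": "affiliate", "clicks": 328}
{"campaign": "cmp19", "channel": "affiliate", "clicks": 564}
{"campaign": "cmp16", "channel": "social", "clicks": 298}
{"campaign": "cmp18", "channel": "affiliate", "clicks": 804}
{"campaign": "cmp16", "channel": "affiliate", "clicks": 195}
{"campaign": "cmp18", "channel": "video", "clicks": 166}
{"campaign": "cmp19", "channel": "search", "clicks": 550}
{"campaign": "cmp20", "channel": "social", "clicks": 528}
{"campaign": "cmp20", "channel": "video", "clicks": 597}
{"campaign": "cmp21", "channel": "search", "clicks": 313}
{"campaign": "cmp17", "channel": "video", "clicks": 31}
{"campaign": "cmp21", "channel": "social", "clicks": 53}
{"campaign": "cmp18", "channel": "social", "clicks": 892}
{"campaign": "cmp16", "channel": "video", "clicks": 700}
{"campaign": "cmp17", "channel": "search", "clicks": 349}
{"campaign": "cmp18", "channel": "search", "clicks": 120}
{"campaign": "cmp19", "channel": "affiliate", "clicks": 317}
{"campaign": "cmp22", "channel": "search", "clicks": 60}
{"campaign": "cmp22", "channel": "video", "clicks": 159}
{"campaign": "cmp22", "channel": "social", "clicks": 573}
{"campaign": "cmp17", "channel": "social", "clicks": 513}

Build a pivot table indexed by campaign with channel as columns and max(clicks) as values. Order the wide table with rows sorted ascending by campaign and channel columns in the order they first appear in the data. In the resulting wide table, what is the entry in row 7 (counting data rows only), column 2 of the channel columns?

With rows sorted ascending by campaign, row 7 is campaign=cmp22. channel columns in first-appearance order: search, video, affiliate, social; column 2 is video.
Long rows with campaign=cmp22, channel=video: max(70, 159) = 159.

159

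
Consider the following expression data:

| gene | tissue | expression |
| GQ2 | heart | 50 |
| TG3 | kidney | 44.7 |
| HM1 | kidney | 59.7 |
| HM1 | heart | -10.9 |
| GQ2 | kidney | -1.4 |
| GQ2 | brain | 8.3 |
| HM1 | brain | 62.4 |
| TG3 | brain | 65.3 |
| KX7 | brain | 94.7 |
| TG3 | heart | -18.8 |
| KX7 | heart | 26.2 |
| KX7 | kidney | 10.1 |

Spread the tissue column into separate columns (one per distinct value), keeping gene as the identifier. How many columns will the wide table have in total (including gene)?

4

1 column for gene plus 3 distinct tissue values → 4 columns.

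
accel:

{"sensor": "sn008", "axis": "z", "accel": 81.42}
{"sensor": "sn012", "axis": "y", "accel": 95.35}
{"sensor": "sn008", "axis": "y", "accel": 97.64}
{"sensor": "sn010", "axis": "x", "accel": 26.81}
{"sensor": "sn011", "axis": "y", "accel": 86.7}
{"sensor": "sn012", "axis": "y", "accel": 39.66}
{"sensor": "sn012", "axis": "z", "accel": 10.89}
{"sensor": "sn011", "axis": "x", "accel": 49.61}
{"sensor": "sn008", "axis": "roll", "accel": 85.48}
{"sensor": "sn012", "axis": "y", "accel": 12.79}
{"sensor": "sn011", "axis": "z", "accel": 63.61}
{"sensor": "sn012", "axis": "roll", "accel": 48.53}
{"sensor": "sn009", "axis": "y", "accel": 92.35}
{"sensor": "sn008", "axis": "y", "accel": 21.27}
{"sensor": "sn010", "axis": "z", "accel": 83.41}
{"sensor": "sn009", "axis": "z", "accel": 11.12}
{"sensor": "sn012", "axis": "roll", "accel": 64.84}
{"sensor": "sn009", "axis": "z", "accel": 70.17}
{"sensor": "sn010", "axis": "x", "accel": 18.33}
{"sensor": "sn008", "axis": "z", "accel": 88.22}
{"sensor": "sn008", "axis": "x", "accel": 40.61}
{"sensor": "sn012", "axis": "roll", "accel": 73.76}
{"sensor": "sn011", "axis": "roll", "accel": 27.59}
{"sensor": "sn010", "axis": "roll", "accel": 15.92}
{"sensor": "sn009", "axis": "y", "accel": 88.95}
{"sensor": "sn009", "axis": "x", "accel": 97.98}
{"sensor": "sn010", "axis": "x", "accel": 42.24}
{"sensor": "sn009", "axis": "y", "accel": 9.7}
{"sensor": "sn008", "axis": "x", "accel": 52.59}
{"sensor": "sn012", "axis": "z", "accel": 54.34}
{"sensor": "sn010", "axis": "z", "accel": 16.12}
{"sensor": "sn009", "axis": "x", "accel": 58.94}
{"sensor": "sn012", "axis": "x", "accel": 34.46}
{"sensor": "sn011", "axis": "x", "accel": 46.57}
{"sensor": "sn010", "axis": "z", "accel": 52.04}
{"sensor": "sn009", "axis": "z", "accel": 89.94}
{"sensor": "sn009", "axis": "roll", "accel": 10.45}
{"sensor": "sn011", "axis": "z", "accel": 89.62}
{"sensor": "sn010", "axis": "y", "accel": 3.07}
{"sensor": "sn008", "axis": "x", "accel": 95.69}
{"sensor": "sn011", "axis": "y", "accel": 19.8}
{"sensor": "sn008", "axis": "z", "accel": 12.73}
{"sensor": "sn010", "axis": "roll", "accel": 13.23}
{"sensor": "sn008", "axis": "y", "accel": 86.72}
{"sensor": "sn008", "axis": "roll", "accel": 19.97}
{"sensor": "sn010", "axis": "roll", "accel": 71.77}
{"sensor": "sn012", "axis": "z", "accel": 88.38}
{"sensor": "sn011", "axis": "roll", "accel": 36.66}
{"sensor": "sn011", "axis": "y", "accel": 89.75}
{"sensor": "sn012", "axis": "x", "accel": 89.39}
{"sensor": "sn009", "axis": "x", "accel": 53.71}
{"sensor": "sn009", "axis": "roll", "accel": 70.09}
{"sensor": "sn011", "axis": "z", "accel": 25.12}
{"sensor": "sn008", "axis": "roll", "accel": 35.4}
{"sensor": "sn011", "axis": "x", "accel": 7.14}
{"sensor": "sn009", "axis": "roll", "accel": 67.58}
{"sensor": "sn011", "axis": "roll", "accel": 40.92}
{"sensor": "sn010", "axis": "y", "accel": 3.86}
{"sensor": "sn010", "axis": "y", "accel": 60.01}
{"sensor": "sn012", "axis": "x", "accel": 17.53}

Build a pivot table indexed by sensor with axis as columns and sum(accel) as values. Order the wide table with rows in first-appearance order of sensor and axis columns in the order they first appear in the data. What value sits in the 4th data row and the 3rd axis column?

103.32

With rows in first-appearance order of sensor, row 4 is sensor=sn011. axis columns in first-appearance order: z, y, x, roll; column 3 is x.
Long rows with sensor=sn011, axis=x: 49.61 + 46.57 + 7.14 = 103.32.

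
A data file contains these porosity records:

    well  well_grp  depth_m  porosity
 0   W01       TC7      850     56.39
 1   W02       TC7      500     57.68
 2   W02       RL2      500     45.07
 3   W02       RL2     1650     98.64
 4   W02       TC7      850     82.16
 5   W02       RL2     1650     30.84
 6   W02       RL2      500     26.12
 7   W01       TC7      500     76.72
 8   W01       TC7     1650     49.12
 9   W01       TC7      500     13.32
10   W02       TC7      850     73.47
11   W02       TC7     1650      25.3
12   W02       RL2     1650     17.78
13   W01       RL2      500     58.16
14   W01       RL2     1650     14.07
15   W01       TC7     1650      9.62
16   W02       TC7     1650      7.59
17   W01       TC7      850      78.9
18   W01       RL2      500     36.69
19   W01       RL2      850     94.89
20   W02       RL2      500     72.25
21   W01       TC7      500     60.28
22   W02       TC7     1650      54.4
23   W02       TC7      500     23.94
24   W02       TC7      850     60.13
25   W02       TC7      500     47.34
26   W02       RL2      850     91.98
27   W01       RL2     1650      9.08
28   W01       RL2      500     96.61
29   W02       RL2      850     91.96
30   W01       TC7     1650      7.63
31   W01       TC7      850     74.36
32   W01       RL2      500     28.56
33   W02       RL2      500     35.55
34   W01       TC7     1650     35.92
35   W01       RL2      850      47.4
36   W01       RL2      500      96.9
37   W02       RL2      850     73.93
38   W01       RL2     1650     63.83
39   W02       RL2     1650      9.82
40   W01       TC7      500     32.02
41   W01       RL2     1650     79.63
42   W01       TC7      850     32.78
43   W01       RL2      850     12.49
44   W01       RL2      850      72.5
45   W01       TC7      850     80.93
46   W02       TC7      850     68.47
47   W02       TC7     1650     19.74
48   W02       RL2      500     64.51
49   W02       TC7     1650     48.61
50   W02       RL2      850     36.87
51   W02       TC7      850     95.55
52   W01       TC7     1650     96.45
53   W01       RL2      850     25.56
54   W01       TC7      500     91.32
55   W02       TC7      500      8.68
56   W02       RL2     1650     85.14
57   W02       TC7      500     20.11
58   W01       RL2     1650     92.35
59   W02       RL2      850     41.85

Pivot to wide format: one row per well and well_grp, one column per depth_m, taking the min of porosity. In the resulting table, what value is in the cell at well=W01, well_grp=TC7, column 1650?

7.63

Rows with well=W01, well_grp=TC7 and depth_m=1650: porosity values are 49.12, 9.62, 7.63, 35.92, 96.45.
min(49.12, 9.62, 7.63, 35.92, 96.45) = 7.63.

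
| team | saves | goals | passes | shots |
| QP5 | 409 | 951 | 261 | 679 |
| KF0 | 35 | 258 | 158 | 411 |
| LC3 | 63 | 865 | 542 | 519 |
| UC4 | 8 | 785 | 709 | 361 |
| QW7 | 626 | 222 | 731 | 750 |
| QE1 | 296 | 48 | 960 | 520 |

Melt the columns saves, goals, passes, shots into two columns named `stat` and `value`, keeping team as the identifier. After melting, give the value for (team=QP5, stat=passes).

261

Unpivoting turns each (team, wide-column) pair into one long row.
The wide cell at row QP5, column passes holds 261, so the long row (QP5, passes) has value=261.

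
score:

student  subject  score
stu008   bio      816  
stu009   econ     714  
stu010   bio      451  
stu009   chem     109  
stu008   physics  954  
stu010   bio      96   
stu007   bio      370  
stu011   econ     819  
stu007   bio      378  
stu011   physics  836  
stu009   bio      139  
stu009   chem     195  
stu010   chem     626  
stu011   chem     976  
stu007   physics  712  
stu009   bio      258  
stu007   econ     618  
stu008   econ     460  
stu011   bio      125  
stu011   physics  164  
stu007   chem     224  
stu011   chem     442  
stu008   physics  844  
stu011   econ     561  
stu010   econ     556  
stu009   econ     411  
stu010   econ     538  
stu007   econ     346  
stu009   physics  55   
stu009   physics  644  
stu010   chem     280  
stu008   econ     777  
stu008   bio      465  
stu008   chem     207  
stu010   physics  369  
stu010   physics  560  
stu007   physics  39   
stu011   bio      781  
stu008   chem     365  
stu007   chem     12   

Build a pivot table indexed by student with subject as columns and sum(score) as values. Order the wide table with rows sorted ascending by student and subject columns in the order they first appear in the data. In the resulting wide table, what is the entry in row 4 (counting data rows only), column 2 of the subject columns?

1094

With rows sorted ascending by student, row 4 is student=stu010. subject columns in first-appearance order: bio, econ, chem, physics; column 2 is econ.
Long rows with student=stu010, subject=econ: 556 + 538 = 1094.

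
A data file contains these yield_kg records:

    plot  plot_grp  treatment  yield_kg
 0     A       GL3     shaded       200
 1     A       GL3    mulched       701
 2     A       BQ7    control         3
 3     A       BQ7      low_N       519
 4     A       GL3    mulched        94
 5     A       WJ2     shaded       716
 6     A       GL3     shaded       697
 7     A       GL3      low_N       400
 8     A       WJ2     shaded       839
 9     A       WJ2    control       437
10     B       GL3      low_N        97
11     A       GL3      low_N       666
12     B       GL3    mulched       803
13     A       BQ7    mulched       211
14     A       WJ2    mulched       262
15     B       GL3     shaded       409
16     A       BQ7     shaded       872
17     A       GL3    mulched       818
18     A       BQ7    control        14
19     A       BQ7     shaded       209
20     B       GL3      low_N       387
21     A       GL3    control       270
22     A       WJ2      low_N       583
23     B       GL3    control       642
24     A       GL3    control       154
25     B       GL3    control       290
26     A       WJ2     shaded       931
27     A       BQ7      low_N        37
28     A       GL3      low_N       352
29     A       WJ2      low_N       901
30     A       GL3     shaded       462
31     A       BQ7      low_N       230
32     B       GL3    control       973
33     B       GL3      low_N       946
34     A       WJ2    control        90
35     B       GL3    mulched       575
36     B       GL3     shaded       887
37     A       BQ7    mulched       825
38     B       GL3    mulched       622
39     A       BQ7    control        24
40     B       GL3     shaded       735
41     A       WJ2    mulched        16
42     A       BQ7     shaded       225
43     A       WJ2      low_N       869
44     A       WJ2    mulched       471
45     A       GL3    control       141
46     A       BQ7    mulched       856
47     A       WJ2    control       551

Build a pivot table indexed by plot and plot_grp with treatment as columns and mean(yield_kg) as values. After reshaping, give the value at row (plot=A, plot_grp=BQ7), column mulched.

Rows with plot=A, plot_grp=BQ7 and treatment=mulched: yield_kg values are 211, 825, 856.
(211 + 825 + 856) / 3 = 630.67.

630.67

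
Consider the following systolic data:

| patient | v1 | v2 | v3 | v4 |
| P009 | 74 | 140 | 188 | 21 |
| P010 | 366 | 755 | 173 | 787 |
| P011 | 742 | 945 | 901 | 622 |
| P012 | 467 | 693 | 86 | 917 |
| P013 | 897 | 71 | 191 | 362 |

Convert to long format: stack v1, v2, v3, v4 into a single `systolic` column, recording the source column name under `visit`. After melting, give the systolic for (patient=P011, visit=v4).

Unpivoting turns each (patient, wide-column) pair into one long row.
The wide cell at row P011, column v4 holds 622, so the long row (P011, v4) has systolic=622.

622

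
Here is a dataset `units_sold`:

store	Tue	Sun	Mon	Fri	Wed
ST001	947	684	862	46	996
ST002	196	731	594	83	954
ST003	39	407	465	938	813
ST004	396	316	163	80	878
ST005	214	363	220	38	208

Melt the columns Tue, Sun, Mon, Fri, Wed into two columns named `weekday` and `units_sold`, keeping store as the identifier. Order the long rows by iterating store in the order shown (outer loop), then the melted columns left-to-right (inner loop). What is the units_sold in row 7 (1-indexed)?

25 rows total (5 × 5). Row 7: index ⌊(7-1)/5⌋ = 1 into store → ST002; (7-1) mod 5 = 1 into the melted columns → Sun.
So row 7 is (ST002, Sun, 731); units_sold = 731.

731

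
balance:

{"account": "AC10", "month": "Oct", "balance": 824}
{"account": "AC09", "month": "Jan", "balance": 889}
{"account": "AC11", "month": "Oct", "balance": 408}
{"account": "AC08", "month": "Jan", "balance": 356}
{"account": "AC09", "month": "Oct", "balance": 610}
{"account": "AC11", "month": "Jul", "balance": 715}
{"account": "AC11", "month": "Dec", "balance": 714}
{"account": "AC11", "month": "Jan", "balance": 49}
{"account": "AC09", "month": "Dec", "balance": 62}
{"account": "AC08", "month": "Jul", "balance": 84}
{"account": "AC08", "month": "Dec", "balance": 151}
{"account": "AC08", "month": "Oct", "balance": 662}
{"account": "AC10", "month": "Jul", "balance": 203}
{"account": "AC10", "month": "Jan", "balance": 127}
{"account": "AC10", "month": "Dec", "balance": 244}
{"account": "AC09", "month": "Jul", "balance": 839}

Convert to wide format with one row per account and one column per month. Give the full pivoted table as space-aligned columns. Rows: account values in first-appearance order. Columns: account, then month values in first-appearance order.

account  Oct  Jan  Jul  Dec
AC10     824  127  203  244
AC09     610  889  839  62 
AC11     408  49   715  714
AC08     662  356  84   151

Columns: account plus the 4 distinct month values (Oct, Jan, Jul, Dec).
For example, row AC10 column Oct takes balance=824 from the long row (AC10, Oct).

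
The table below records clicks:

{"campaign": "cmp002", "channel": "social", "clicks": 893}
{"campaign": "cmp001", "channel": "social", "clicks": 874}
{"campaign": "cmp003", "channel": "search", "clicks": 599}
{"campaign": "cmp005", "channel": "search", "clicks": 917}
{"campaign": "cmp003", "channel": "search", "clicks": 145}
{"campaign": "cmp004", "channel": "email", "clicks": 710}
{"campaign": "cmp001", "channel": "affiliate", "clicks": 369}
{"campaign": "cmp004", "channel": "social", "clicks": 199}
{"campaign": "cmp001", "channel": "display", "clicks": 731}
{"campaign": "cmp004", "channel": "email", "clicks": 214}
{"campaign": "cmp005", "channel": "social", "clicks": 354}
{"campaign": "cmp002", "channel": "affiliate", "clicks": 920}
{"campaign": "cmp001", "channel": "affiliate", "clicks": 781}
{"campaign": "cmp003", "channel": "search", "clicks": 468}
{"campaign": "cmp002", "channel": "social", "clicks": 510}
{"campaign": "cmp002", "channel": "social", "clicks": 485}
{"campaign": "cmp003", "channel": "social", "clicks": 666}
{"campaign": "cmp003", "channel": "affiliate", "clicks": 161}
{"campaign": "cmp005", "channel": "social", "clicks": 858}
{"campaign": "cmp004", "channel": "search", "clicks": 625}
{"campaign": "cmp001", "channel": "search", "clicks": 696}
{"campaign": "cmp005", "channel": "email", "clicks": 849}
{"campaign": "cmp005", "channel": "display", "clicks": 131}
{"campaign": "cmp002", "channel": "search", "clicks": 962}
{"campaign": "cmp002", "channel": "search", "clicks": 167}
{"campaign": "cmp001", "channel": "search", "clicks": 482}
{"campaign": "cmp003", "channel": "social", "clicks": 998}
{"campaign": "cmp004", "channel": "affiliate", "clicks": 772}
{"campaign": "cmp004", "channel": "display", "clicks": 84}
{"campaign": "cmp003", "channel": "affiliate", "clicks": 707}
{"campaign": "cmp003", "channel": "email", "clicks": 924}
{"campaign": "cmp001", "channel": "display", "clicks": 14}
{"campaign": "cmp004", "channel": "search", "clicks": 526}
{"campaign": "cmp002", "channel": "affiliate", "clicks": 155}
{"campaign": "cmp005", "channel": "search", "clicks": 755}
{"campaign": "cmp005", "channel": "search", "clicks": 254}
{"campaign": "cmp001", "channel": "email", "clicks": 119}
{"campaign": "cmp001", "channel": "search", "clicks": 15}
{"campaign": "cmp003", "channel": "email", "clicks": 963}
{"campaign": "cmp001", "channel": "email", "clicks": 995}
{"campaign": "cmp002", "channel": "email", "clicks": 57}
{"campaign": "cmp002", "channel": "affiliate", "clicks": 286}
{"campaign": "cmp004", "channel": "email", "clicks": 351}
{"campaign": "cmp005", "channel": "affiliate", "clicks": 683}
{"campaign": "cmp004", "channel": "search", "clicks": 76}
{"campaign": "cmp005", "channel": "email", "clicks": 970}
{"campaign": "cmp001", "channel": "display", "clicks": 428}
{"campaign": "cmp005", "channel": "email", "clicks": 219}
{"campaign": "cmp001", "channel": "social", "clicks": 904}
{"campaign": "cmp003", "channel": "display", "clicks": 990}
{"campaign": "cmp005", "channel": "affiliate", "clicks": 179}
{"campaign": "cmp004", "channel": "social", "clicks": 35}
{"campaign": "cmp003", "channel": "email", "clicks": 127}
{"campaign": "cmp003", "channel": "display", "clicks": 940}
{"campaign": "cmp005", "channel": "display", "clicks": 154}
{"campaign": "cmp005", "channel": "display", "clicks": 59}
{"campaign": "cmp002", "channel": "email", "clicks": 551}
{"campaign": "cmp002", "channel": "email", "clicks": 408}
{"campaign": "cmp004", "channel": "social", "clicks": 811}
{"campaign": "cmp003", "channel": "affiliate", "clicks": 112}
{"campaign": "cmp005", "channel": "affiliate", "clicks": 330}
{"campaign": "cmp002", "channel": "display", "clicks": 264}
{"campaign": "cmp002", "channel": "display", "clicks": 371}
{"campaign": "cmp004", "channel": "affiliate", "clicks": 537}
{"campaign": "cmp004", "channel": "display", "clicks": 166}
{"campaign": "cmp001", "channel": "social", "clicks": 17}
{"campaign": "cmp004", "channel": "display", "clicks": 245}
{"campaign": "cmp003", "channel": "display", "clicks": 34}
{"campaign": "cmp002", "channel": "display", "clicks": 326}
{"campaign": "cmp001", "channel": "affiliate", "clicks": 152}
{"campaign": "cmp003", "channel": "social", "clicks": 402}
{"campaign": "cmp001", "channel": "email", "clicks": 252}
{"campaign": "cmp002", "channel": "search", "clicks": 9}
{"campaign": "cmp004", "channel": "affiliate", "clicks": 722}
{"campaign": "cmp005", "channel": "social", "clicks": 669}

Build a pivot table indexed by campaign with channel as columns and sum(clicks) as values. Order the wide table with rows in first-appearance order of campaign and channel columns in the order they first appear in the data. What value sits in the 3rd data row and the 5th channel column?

With rows in first-appearance order of campaign, row 3 is campaign=cmp003. channel columns in first-appearance order: social, search, email, affiliate, display; column 5 is display.
Long rows with campaign=cmp003, channel=display: 990 + 940 + 34 = 1964.

1964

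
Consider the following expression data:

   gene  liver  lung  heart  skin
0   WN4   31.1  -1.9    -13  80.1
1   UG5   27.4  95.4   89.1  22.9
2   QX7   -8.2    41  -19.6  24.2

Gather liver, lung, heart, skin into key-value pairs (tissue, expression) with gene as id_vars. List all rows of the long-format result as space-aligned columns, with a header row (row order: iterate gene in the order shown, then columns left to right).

Each (gene, column) pair becomes one row: 3 × 4 = 12 rows.
For example, (WN4, liver) → expression=31.1.

gene  tissue  expression
WN4   liver   31.1      
WN4   lung    -1.9      
WN4   heart   -13       
WN4   skin    80.1      
UG5   liver   27.4      
UG5   lung    95.4      
UG5   heart   89.1      
UG5   skin    22.9      
QX7   liver   -8.2      
QX7   lung    41        
QX7   heart   -19.6     
QX7   skin    24.2      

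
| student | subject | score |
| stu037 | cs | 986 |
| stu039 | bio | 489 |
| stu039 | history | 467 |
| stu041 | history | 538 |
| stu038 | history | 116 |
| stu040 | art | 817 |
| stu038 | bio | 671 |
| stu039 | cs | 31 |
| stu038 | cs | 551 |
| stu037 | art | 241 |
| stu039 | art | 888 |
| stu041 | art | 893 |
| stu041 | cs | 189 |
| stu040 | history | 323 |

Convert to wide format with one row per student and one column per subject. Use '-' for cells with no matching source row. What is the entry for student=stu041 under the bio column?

No long-format row has student=stu041 and subject=bio, so the cell is -.

-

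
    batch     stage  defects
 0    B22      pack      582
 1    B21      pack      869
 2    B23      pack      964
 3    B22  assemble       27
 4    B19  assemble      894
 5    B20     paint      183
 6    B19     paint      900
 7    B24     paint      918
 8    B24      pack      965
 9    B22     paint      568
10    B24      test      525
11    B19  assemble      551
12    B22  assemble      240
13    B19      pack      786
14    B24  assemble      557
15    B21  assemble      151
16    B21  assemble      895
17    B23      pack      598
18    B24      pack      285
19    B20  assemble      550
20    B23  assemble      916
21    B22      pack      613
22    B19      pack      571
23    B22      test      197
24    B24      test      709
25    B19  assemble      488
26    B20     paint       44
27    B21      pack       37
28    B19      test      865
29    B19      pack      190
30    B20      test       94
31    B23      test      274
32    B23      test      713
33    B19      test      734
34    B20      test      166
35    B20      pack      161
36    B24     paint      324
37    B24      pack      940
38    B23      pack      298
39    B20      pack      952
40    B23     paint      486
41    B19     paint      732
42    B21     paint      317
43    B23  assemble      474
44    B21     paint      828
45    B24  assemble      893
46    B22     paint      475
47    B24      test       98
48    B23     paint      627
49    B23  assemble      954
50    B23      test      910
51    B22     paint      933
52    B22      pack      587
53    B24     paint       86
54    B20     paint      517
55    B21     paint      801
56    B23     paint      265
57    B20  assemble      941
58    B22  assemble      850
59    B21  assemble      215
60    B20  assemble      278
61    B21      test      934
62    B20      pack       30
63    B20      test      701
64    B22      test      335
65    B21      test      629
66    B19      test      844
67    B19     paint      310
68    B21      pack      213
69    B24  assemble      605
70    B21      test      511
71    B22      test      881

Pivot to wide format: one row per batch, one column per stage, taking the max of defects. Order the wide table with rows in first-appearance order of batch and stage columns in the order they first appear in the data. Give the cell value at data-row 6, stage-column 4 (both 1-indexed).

709

With rows in first-appearance order of batch, row 6 is batch=B24. stage columns in first-appearance order: pack, assemble, paint, test; column 4 is test.
Long rows with batch=B24, stage=test: max(525, 709, 98) = 709.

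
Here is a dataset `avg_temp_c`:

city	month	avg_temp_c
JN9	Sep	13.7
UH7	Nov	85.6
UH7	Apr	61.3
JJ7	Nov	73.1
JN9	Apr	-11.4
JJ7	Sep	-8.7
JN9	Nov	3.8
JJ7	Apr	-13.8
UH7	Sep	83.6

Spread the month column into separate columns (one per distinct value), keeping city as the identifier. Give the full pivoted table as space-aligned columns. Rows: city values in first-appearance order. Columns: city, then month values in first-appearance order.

Columns: city plus the 3 distinct month values (Sep, Nov, Apr).
For example, row JN9 column Sep takes avg_temp_c=13.7 from the long row (JN9, Sep).

city  Sep   Nov   Apr  
JN9   13.7  3.8   -11.4
UH7   83.6  85.6  61.3 
JJ7   -8.7  73.1  -13.8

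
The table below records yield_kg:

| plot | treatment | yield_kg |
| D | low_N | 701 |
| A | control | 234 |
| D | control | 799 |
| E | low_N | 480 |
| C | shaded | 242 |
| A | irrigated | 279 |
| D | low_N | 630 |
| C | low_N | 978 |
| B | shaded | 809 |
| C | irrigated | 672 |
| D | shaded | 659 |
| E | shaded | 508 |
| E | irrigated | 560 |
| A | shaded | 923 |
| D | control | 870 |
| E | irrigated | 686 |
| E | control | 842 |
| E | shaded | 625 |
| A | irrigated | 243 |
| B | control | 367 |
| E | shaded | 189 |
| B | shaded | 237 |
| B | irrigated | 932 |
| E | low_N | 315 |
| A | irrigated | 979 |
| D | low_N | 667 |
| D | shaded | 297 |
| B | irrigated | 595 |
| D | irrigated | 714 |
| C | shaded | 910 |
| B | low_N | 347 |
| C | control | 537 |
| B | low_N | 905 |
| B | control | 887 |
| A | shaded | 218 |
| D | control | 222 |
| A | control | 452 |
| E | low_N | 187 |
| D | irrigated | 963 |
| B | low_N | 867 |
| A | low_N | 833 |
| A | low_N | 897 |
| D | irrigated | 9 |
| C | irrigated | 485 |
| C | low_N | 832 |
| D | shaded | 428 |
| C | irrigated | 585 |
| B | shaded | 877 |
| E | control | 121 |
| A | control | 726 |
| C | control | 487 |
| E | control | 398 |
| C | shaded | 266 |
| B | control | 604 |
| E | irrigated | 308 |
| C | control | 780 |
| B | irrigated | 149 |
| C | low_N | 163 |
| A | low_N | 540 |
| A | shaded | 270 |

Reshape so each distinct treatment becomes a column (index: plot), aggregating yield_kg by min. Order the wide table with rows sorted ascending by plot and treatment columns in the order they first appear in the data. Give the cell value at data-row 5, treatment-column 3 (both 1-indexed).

With rows sorted ascending by plot, row 5 is plot=E. treatment columns in first-appearance order: low_N, control, shaded, irrigated; column 3 is shaded.
Long rows with plot=E, treatment=shaded: min(508, 625, 189) = 189.

189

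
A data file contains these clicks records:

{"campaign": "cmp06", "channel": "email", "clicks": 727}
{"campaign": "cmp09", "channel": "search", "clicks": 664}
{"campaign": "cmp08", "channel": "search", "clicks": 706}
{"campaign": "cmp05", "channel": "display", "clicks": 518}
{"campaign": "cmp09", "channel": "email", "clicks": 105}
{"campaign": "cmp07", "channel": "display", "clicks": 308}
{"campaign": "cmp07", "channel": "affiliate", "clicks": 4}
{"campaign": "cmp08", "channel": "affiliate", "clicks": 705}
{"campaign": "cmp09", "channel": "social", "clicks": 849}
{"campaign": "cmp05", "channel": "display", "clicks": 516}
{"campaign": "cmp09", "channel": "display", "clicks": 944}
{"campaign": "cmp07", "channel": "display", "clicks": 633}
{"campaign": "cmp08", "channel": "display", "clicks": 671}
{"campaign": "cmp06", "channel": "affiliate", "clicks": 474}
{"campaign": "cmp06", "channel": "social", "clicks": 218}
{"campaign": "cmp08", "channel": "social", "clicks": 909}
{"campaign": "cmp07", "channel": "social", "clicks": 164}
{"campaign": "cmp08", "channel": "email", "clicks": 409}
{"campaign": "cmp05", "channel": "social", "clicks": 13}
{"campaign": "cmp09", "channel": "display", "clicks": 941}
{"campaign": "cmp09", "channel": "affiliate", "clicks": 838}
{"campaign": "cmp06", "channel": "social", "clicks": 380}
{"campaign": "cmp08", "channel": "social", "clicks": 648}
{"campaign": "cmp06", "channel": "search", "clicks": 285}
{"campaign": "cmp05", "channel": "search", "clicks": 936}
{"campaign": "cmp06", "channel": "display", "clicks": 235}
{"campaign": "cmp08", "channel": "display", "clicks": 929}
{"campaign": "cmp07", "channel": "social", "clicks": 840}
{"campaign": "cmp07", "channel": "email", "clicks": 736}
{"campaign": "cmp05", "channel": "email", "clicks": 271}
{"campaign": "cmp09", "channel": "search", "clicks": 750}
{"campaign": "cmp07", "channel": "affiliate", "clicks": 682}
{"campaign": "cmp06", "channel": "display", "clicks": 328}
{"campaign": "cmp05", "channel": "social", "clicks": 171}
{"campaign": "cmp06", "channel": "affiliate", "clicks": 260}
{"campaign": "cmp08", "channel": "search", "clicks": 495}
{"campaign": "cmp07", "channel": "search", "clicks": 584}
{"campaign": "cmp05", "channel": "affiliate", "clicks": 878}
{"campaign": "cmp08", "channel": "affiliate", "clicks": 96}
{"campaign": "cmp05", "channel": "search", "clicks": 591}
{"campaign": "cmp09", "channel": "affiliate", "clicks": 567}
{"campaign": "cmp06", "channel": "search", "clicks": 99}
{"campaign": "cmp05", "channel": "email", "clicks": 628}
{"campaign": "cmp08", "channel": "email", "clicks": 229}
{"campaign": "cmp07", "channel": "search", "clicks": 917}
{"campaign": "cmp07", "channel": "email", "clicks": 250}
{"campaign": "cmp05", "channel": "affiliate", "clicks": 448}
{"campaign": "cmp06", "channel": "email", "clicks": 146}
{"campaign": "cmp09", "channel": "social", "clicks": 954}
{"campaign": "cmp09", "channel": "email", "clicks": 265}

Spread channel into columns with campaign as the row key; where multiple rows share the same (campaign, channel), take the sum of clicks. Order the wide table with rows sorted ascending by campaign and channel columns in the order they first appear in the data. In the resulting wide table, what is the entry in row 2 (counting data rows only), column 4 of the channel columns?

With rows sorted ascending by campaign, row 2 is campaign=cmp06. channel columns in first-appearance order: email, search, display, affiliate, social; column 4 is affiliate.
Long rows with campaign=cmp06, channel=affiliate: 474 + 260 = 734.

734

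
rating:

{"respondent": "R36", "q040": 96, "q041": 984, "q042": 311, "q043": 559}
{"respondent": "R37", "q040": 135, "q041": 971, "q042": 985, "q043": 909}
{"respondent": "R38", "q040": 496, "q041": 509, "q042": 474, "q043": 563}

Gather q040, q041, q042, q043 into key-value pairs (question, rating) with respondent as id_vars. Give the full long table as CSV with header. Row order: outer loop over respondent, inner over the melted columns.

Each (respondent, column) pair becomes one row: 3 × 4 = 12 rows.
For example, (R36, q040) → rating=96.

respondent,question,rating
R36,q040,96
R36,q041,984
R36,q042,311
R36,q043,559
R37,q040,135
R37,q041,971
R37,q042,985
R37,q043,909
R38,q040,496
R38,q041,509
R38,q042,474
R38,q043,563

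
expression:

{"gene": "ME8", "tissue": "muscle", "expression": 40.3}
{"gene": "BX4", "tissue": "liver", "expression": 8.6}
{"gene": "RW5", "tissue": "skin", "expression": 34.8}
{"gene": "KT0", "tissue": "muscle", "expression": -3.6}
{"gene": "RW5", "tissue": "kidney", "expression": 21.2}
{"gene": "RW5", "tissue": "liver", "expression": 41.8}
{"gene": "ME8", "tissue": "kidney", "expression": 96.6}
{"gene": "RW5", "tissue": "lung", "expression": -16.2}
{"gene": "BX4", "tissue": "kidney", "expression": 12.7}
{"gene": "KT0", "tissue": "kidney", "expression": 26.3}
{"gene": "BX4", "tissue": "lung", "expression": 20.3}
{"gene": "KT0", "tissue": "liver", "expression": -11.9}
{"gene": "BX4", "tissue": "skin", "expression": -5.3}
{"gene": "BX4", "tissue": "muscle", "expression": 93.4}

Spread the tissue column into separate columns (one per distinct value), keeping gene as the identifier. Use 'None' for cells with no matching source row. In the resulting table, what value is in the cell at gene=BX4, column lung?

20.3

The long row with gene=BX4, tissue=lung has expression=20.3.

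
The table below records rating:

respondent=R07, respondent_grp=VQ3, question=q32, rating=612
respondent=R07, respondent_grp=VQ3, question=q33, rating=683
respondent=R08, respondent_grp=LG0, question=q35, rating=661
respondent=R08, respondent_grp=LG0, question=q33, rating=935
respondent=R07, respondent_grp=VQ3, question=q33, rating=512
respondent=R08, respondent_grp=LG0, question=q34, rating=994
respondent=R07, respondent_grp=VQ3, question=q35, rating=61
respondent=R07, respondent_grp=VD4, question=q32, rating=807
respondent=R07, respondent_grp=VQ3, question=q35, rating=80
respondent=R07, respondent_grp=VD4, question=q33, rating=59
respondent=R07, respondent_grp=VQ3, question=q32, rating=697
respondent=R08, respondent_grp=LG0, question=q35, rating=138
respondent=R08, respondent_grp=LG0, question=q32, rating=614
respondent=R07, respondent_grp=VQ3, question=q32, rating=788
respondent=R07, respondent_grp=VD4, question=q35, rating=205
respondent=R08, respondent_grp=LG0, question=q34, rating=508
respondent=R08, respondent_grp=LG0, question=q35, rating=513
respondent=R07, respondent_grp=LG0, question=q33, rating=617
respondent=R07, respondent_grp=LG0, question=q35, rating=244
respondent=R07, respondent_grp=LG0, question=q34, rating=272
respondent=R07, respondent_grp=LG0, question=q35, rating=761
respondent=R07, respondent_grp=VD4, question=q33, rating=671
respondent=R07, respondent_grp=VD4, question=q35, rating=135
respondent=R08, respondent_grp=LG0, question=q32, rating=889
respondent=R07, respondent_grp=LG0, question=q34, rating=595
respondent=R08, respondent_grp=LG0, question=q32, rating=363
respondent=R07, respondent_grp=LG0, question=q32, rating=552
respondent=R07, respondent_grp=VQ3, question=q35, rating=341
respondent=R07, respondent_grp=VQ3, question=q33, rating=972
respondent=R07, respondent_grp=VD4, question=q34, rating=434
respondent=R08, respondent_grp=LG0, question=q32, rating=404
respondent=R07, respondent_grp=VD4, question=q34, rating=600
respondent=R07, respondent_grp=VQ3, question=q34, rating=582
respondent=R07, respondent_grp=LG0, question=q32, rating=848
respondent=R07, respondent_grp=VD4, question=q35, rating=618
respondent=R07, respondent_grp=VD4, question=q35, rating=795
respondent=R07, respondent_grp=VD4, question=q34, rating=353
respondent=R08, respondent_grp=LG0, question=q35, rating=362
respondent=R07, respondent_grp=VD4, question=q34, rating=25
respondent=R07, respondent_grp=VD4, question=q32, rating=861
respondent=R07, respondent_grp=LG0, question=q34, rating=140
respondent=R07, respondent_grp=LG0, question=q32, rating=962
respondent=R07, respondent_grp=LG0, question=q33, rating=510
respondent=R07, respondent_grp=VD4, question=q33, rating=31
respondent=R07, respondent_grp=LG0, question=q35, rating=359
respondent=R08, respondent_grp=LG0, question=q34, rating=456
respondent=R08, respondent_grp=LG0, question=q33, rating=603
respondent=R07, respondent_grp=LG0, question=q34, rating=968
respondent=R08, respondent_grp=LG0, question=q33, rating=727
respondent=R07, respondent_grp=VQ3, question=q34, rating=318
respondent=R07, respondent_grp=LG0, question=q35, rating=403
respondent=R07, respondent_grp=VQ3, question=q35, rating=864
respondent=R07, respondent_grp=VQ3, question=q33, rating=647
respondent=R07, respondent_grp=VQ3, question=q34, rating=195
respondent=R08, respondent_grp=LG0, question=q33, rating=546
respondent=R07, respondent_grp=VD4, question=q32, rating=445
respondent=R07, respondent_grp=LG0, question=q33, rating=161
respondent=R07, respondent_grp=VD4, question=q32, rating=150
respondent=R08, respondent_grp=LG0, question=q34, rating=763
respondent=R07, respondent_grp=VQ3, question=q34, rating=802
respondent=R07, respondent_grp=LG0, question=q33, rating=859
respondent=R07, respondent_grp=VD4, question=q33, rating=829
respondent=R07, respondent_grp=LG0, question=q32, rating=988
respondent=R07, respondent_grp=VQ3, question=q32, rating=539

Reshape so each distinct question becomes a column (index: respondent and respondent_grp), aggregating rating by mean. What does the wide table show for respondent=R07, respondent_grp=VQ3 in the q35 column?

Rows with respondent=R07, respondent_grp=VQ3 and question=q35: rating values are 61, 80, 341, 864.
(61 + 80 + 341 + 864) / 4 = 336.50.

336.50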